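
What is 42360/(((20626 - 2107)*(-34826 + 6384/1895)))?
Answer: -13378700/203674696639 ≈ -6.5687e-5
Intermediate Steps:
42360/(((20626 - 2107)*(-34826 + 6384/1895))) = 42360/((18519*(-34826 + 6384*(1/1895)))) = 42360/((18519*(-34826 + 6384/1895))) = 42360/((18519*(-65988886/1895))) = 42360/(-1222048179834/1895) = 42360*(-1895/1222048179834) = -13378700/203674696639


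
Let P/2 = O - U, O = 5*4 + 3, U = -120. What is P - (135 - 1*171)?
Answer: 322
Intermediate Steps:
O = 23 (O = 20 + 3 = 23)
P = 286 (P = 2*(23 - 1*(-120)) = 2*(23 + 120) = 2*143 = 286)
P - (135 - 1*171) = 286 - (135 - 1*171) = 286 - (135 - 171) = 286 - 1*(-36) = 286 + 36 = 322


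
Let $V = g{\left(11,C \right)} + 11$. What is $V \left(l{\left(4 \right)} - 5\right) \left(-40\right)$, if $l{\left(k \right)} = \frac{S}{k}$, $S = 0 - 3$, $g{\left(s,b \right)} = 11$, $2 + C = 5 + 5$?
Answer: $5060$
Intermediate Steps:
$C = 8$ ($C = -2 + \left(5 + 5\right) = -2 + 10 = 8$)
$S = -3$ ($S = 0 - 3 = -3$)
$l{\left(k \right)} = - \frac{3}{k}$
$V = 22$ ($V = 11 + 11 = 22$)
$V \left(l{\left(4 \right)} - 5\right) \left(-40\right) = 22 \left(- \frac{3}{4} - 5\right) \left(-40\right) = 22 \left(- \frac{23}{4}\right) \left(-40\right) = \left(- \frac{253}{2}\right) \left(-40\right) = 5060$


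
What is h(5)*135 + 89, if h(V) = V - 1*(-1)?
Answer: 899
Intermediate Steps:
h(V) = 1 + V (h(V) = V + 1 = 1 + V)
h(5)*135 + 89 = (1 + 5)*135 + 89 = 6*135 + 89 = 810 + 89 = 899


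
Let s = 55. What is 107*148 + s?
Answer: 15891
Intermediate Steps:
107*148 + s = 107*148 + 55 = 15836 + 55 = 15891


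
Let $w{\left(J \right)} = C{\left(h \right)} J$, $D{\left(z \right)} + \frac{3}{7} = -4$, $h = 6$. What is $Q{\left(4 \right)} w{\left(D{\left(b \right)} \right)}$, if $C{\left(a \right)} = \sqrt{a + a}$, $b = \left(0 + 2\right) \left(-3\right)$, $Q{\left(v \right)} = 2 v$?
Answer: $- \frac{496 \sqrt{3}}{7} \approx -122.73$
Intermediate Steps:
$b = -6$ ($b = 2 \left(-3\right) = -6$)
$C{\left(a \right)} = \sqrt{2} \sqrt{a}$ ($C{\left(a \right)} = \sqrt{2 a} = \sqrt{2} \sqrt{a}$)
$D{\left(z \right)} = - \frac{31}{7}$ ($D{\left(z \right)} = - \frac{3}{7} - 4 = - \frac{31}{7}$)
$w{\left(J \right)} = 2 J \sqrt{3}$ ($w{\left(J \right)} = \sqrt{2} \sqrt{6} J = 2 \sqrt{3} J = 2 J \sqrt{3}$)
$Q{\left(4 \right)} w{\left(D{\left(b \right)} \right)} = 2 \cdot 4 \cdot 2 \left(- \frac{31}{7}\right) \sqrt{3} = 8 \left(- \frac{62 \sqrt{3}}{7}\right) = - \frac{496 \sqrt{3}}{7}$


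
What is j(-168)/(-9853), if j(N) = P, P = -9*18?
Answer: 162/9853 ≈ 0.016442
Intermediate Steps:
P = -162
j(N) = -162
j(-168)/(-9853) = -162/(-9853) = -162*(-1/9853) = 162/9853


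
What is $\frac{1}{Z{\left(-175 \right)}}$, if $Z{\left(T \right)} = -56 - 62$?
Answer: $- \frac{1}{118} \approx -0.0084746$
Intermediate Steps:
$Z{\left(T \right)} = -118$
$\frac{1}{Z{\left(-175 \right)}} = \frac{1}{-118} = - \frac{1}{118}$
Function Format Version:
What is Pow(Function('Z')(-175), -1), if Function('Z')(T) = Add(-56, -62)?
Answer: Rational(-1, 118) ≈ -0.0084746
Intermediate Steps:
Function('Z')(T) = -118
Pow(Function('Z')(-175), -1) = Pow(-118, -1) = Rational(-1, 118)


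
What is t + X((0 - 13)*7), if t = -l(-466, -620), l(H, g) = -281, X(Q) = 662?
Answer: 943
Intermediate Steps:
t = 281 (t = -1*(-281) = 281)
t + X((0 - 13)*7) = 281 + 662 = 943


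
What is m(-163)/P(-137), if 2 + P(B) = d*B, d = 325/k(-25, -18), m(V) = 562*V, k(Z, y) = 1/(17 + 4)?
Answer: 91606/935027 ≈ 0.097971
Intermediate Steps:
k(Z, y) = 1/21
d = 6825 (d = 325/(1/21) = 325*21 = 6825)
P(B) = -2 + 6825*B
m(-163)/P(-137) = (562*(-163))/(-2 + 6825*(-137)) = -91606/(-2 - 935025) = -91606/(-935027) = -91606*(-1/935027) = 91606/935027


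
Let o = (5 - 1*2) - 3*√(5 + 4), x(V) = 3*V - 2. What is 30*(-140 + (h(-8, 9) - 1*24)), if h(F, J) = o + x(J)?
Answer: -4350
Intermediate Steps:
x(V) = -2 + 3*V
o = -6 (o = (5 - 2) - 3*√9 = 3 - 3*3 = 3 - 9 = -6)
h(F, J) = -8 + 3*J (h(F, J) = -6 + (-2 + 3*J) = -8 + 3*J)
30*(-140 + (h(-8, 9) - 1*24)) = 30*(-140 + ((-8 + 3*9) - 1*24)) = 30*(-140 + ((-8 + 27) - 24)) = 30*(-140 + (19 - 24)) = 30*(-140 - 5) = 30*(-145) = -4350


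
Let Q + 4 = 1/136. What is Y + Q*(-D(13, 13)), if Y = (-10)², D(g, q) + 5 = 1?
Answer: 2857/34 ≈ 84.029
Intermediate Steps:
D(g, q) = -4 (D(g, q) = -5 + 1 = -4)
Y = 100
Q = -543/136 (Q = -4 + 1/136 = -543/136 ≈ -3.9926)
Y + Q*(-D(13, 13)) = 100 - (-543)*(-4)/136 = 100 - 543/136*4 = 100 - 543/34 = 2857/34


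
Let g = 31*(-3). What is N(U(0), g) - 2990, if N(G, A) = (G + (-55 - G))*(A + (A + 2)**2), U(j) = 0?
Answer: -453330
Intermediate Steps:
g = -93
N(G, A) = -55*A - 55*(2 + A)**2 (N(G, A) = -55*(A + (2 + A)**2) = -55*A - 55*(2 + A)**2)
N(U(0), g) - 2990 = (-55*(-93) - 55*(2 - 93)**2) - 2990 = (5115 - 55*(-91)**2) - 2990 = (5115 - 55*8281) - 2990 = (5115 - 455455) - 2990 = -450340 - 2990 = -453330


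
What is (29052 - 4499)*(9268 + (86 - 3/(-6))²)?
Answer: 1645075553/4 ≈ 4.1127e+8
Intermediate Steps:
(29052 - 4499)*(9268 + (86 - 3/(-6))²) = 24553*(9268 + (86 - 3*(-⅙))²) = 24553*(9268 + (86 + ½)²) = 24553*(9268 + (173/2)²) = 24553*(9268 + 29929/4) = 24553*(67001/4) = 1645075553/4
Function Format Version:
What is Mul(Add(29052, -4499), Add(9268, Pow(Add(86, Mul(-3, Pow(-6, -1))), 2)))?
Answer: Rational(1645075553, 4) ≈ 4.1127e+8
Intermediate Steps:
Mul(Add(29052, -4499), Add(9268, Pow(Add(86, Mul(-3, Pow(-6, -1))), 2))) = Mul(24553, Add(9268, Pow(Add(86, Mul(-3, Rational(-1, 6))), 2))) = Mul(24553, Add(9268, Pow(Add(86, Rational(1, 2)), 2))) = Mul(24553, Add(9268, Pow(Rational(173, 2), 2))) = Mul(24553, Add(9268, Rational(29929, 4))) = Mul(24553, Rational(67001, 4)) = Rational(1645075553, 4)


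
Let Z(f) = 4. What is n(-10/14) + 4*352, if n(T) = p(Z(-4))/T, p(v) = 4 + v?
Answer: 6984/5 ≈ 1396.8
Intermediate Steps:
n(T) = 8/T (n(T) = (4 + 4)/T = 8/T)
n(-10/14) + 4*352 = 8/((-10/14)) + 4*352 = 8/((-10*1/14)) + 1408 = 8/(-5/7) + 1408 = 8*(-7/5) + 1408 = -56/5 + 1408 = 6984/5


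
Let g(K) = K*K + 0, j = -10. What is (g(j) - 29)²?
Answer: 5041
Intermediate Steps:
g(K) = K² (g(K) = K² + 0 = K²)
(g(j) - 29)² = ((-10)² - 29)² = (100 - 29)² = 71² = 5041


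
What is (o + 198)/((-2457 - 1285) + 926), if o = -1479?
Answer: 1281/2816 ≈ 0.45490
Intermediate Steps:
(o + 198)/((-2457 - 1285) + 926) = (-1479 + 198)/((-2457 - 1285) + 926) = -1281/(-3742 + 926) = -1281/(-2816) = -1281*(-1/2816) = 1281/2816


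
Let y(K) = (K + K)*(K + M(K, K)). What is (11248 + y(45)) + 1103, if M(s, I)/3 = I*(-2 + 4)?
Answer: 40701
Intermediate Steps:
M(s, I) = 6*I (M(s, I) = 3*(I*(-2 + 4)) = 3*(I*2) = 3*(2*I) = 6*I)
y(K) = 14*K² (y(K) = (K + K)*(K + 6*K) = (2*K)*(7*K) = 14*K²)
(11248 + y(45)) + 1103 = (11248 + 14*45²) + 1103 = (11248 + 14*2025) + 1103 = (11248 + 28350) + 1103 = 39598 + 1103 = 40701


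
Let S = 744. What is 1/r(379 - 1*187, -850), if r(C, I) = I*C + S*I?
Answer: -1/795600 ≈ -1.2569e-6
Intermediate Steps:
r(C, I) = 744*I + C*I (r(C, I) = I*C + 744*I = C*I + 744*I = 744*I + C*I)
1/r(379 - 1*187, -850) = 1/(-850*(744 + (379 - 1*187))) = 1/(-850*(744 + (379 - 187))) = 1/(-850*(744 + 192)) = 1/(-850*936) = 1/(-795600) = -1/795600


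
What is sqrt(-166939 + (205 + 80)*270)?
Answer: I*sqrt(89989) ≈ 299.98*I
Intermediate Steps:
sqrt(-166939 + (205 + 80)*270) = sqrt(-166939 + 285*270) = sqrt(-166939 + 76950) = sqrt(-89989) = I*sqrt(89989)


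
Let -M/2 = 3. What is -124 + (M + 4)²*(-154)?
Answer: -740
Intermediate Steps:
M = -6 (M = -2*3 = -6)
-124 + (M + 4)²*(-154) = -124 + (-6 + 4)²*(-154) = -124 + (-2)²*(-154) = -124 + 4*(-154) = -124 - 616 = -740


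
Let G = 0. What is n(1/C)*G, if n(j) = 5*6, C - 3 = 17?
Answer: 0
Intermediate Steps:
C = 20 (C = 3 + 17 = 20)
n(j) = 30
n(1/C)*G = 30*0 = 0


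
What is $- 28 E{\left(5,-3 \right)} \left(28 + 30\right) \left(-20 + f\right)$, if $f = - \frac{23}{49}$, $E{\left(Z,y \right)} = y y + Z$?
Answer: $465392$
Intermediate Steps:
$E{\left(Z,y \right)} = Z + y^{2}$ ($E{\left(Z,y \right)} = y^{2} + Z = Z + y^{2}$)
$f = - \frac{23}{49}$ ($f = \left(-23\right) \frac{1}{49} = - \frac{23}{49} \approx -0.46939$)
$- 28 E{\left(5,-3 \right)} \left(28 + 30\right) \left(-20 + f\right) = - 28 \left(5 + \left(-3\right)^{2}\right) \left(28 + 30\right) \left(-20 - \frac{23}{49}\right) = - 28 \left(5 + 9\right) 58 \left(- \frac{1003}{49}\right) = \left(-28\right) 14 \left(- \frac{58174}{49}\right) = \left(-392\right) \left(- \frac{58174}{49}\right) = 465392$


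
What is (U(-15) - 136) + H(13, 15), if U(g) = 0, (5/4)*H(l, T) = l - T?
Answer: -688/5 ≈ -137.60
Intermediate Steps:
H(l, T) = -4*T/5 + 4*l/5 (H(l, T) = 4*(l - T)/5 = -4*T/5 + 4*l/5)
(U(-15) - 136) + H(13, 15) = (0 - 136) + (-⅘*15 + (⅘)*13) = -136 + (-12 + 52/5) = -136 - 8/5 = -688/5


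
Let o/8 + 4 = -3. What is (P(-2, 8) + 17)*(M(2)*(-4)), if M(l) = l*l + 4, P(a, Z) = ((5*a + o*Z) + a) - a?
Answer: 14112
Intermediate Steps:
o = -56 (o = -32 + 8*(-3) = -32 - 24 = -56)
P(a, Z) = -56*Z + 5*a (P(a, Z) = ((5*a - 56*Z) + a) - a = ((-56*Z + 5*a) + a) - a = (-56*Z + 6*a) - a = -56*Z + 5*a)
M(l) = 4 + l² (M(l) = l² + 4 = 4 + l²)
(P(-2, 8) + 17)*(M(2)*(-4)) = ((-56*8 + 5*(-2)) + 17)*((4 + 2²)*(-4)) = ((-448 - 10) + 17)*((4 + 4)*(-4)) = (-458 + 17)*(8*(-4)) = -441*(-32) = 14112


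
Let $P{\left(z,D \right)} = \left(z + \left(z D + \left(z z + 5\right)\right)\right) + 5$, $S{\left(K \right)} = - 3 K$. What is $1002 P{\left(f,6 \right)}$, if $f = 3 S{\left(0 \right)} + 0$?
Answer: $10020$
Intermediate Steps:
$f = 0$ ($f = 3 \left(\left(-3\right) 0\right) + 0 = 3 \cdot 0 + 0 = 0 + 0 = 0$)
$P{\left(z,D \right)} = 10 + z + z^{2} + D z$ ($P{\left(z,D \right)} = \left(z + \left(D z + \left(z^{2} + 5\right)\right)\right) + 5 = \left(z + \left(D z + \left(5 + z^{2}\right)\right)\right) + 5 = \left(z + \left(5 + z^{2} + D z\right)\right) + 5 = \left(5 + z + z^{2} + D z\right) + 5 = 10 + z + z^{2} + D z$)
$1002 P{\left(f,6 \right)} = 1002 \left(10 + 0 + 0^{2} + 6 \cdot 0\right) = 1002 \left(10 + 0 + 0 + 0\right) = 1002 \cdot 10 = 10020$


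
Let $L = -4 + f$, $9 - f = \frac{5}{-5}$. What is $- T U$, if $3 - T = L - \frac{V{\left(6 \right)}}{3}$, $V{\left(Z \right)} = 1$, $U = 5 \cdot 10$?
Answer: $\frac{400}{3} \approx 133.33$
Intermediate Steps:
$f = 10$ ($f = 9 - \frac{5}{-5} = 9 - 5 \left(- \frac{1}{5}\right) = 9 - -1 = 9 + 1 = 10$)
$U = 50$
$L = 6$ ($L = -4 + 10 = 6$)
$T = - \frac{8}{3}$ ($T = 3 - \left(6 - 1 \cdot \frac{1}{3}\right) = 3 - \left(6 - \frac{1}{3}\right) = 3 - \frac{17}{3} = - \frac{8}{3} \approx -2.6667$)
$- T U = \left(-1\right) \left(- \frac{8}{3}\right) 50 = \frac{8}{3} \cdot 50 = \frac{400}{3}$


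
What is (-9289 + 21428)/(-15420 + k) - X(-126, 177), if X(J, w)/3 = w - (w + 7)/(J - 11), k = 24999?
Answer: -700468078/1312323 ≈ -533.76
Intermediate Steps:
X(J, w) = 3*w - 3*(7 + w)/(-11 + J) (X(J, w) = 3*(w - (w + 7)/(J - 11)) = 3*(w - (7 + w)/(-11 + J)) = 3*w - 3*(7 + w)/(-11 + J))
(-9289 + 21428)/(-15420 + k) - X(-126, 177) = (-9289 + 21428)/(-15420 + 24999) - 3*(-7 - 12*177 - 126*177)/(-11 - 126) = 12139/9579 - 3*(-7 - 2124 - 22302)/(-137) = 12139*(1/9579) - 3*(-1)*(-24433)/137 = 12139/9579 - 1*73299/137 = 12139/9579 - 73299/137 = -700468078/1312323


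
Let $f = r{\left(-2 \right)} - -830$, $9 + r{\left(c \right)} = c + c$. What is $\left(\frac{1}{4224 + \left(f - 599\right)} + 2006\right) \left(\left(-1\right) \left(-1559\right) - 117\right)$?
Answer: $\frac{6424580813}{2221} \approx 2.8927 \cdot 10^{6}$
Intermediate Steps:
$r{\left(c \right)} = -9 + 2 c$ ($r{\left(c \right)} = -9 + \left(c + c\right) = -9 + 2 c$)
$f = 817$ ($f = \left(-9 + 2 \left(-2\right)\right) - -830 = \left(-9 - 4\right) + 830 = -13 + 830 = 817$)
$\left(\frac{1}{4224 + \left(f - 599\right)} + 2006\right) \left(\left(-1\right) \left(-1559\right) - 117\right) = \left(\frac{1}{4224 + \left(817 - 599\right)} + 2006\right) \left(\left(-1\right) \left(-1559\right) - 117\right) = \left(\frac{1}{4224 + 218} + 2006\right) \left(1559 - 117\right) = \left(\frac{1}{4442} + 2006\right) 1442 = \frac{8910653}{4442} \cdot 1442 = \frac{6424580813}{2221}$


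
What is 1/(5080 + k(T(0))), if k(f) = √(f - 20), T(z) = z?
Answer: 254/1290321 - I*√5/12903210 ≈ 0.00019685 - 1.733e-7*I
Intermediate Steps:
k(f) = √(-20 + f)
1/(5080 + k(T(0))) = 1/(5080 + √(-20 + 0)) = 1/(5080 + √(-20)) = 1/(5080 + 2*I*√5)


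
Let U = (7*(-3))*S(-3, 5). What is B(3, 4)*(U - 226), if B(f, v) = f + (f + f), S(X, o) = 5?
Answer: -2979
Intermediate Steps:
B(f, v) = 3*f (B(f, v) = f + 2*f = 3*f)
U = -105 (U = (7*(-3))*5 = -21*5 = -105)
B(3, 4)*(U - 226) = (3*3)*(-105 - 226) = 9*(-331) = -2979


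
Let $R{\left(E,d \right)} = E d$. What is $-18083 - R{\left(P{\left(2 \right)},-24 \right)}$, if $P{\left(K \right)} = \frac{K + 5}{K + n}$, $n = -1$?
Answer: $-17915$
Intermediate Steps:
$P{\left(K \right)} = \frac{5 + K}{-1 + K}$ ($P{\left(K \right)} = \frac{K + 5}{K - 1} = \frac{5 + K}{-1 + K}$)
$-18083 - R{\left(P{\left(2 \right)},-24 \right)} = -18083 - \frac{5 + 2}{-1 + 2} \left(-24\right) = -18083 - 1^{-1} \cdot 7 \left(-24\right) = -18083 - 1 \cdot 7 \left(-24\right) = -18083 - 7 \left(-24\right) = -18083 - -168 = -18083 + 168 = -17915$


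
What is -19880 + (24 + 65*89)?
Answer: -14071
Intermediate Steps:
-19880 + (24 + 65*89) = -19880 + (24 + 5785) = -19880 + 5809 = -14071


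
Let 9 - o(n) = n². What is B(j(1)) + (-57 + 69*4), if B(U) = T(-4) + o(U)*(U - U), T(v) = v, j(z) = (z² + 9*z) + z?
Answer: 215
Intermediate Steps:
j(z) = z² + 10*z
o(n) = 9 - n²
B(U) = -4 (B(U) = -4 + (9 - U²)*(U - U) = -4 + (9 - U²)*0 = -4 + 0 = -4)
B(j(1)) + (-57 + 69*4) = -4 + (-57 + 69*4) = -4 + (-57 + 276) = -4 + 219 = 215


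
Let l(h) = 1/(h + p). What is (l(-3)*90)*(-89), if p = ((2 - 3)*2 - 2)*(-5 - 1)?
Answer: -2670/7 ≈ -381.43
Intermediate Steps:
p = 24 (p = (-1*2 - 2)*(-6) = (-2 - 2)*(-6) = -4*(-6) = 24)
l(h) = 1/(24 + h) (l(h) = 1/(h + 24) = 1/(24 + h))
(l(-3)*90)*(-89) = (90/(24 - 3))*(-89) = (90/21)*(-89) = ((1/21)*90)*(-89) = (30/7)*(-89) = -2670/7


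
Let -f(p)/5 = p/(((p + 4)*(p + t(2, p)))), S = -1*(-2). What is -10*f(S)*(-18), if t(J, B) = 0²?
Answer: -150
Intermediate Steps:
t(J, B) = 0
S = 2
f(p) = -5/(4 + p) (f(p) = -5*p/((p + 4)*(p + 0)) = -5*p/((4 + p)*p) = -5*p/(p*(4 + p)) = -5*p*1/(p*(4 + p)) = -5/(4 + p))
-10*f(S)*(-18) = -(-50)/(4 + 2)*(-18) = -(-50)/6*(-18) = -10*(-⅚)*(-18) = (25/3)*(-18) = -150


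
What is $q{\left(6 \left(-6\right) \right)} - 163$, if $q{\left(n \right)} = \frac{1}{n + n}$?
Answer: $- \frac{11737}{72} \approx -163.01$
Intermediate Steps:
$q{\left(n \right)} = \frac{1}{2 n}$
$q{\left(6 \left(-6\right) \right)} - 163 = \frac{1}{2 \cdot 6 \left(-6\right)} - 163 = \frac{1}{2 \left(-36\right)} - 163 = \frac{1}{2} \left(- \frac{1}{36}\right) - 163 = - \frac{1}{72} - 163 = - \frac{11737}{72}$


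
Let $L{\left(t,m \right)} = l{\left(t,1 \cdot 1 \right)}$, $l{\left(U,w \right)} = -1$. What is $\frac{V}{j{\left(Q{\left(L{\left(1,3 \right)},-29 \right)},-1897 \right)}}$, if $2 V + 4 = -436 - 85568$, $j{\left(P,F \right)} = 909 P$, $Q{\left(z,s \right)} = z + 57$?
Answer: $- \frac{10751}{12726} \approx -0.84481$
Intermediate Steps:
$L{\left(t,m \right)} = -1$
$Q{\left(z,s \right)} = 57 + z$
$V = -43004$ ($V = -2 + \frac{-436 - 85568}{2} = -2 + \frac{1}{2} \left(-86004\right) = -2 - 43002 = -43004$)
$\frac{V}{j{\left(Q{\left(L{\left(1,3 \right)},-29 \right)},-1897 \right)}} = - \frac{43004}{909 \left(57 - 1\right)} = - \frac{43004}{909 \cdot 56} = - \frac{43004}{50904} = \left(-43004\right) \frac{1}{50904} = - \frac{10751}{12726}$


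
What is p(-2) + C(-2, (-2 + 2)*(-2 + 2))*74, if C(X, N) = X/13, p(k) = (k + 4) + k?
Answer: -148/13 ≈ -11.385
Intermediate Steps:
p(k) = 4 + 2*k (p(k) = (4 + k) + k = 4 + 2*k)
C(X, N) = X/13 (C(X, N) = X*(1/13) = X/13)
p(-2) + C(-2, (-2 + 2)*(-2 + 2))*74 = (4 + 2*(-2)) + ((1/13)*(-2))*74 = (4 - 4) - 2/13*74 = 0 - 148/13 = -148/13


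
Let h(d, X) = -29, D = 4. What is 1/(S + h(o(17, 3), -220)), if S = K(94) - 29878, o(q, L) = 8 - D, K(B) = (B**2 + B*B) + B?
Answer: -1/12141 ≈ -8.2366e-5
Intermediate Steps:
K(B) = B + 2*B**2 (K(B) = (B**2 + B**2) + B = 2*B**2 + B = B + 2*B**2)
o(q, L) = 4 (o(q, L) = 8 - 1*4 = 8 - 4 = 4)
S = -12112 (S = 94*(1 + 2*94) - 29878 = 94*(1 + 188) - 29878 = 94*189 - 29878 = 17766 - 29878 = -12112)
1/(S + h(o(17, 3), -220)) = 1/(-12112 - 29) = 1/(-12141) = -1/12141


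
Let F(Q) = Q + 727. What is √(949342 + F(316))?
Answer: √950385 ≈ 974.88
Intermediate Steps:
F(Q) = 727 + Q
√(949342 + F(316)) = √(949342 + (727 + 316)) = √(949342 + 1043) = √950385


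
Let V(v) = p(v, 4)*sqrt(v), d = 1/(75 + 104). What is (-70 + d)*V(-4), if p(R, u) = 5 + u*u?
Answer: -526218*I/179 ≈ -2939.8*I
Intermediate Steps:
d = 1/179 ≈ 0.0055866
p(R, u) = 5 + u**2
V(v) = 21*sqrt(v) (V(v) = (5 + 4**2)*sqrt(v) = (5 + 16)*sqrt(v) = 21*sqrt(v))
(-70 + d)*V(-4) = (-70 + 1/179)*(21*sqrt(-4)) = -263109*2*I/179 = -526218*I/179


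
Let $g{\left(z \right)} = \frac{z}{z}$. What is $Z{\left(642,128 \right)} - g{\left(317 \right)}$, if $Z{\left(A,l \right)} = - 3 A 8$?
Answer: $-15409$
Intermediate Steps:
$Z{\left(A,l \right)} = - 24 A$
$g{\left(z \right)} = 1$
$Z{\left(642,128 \right)} - g{\left(317 \right)} = \left(-24\right) 642 - 1 = -15408 - 1 = -15409$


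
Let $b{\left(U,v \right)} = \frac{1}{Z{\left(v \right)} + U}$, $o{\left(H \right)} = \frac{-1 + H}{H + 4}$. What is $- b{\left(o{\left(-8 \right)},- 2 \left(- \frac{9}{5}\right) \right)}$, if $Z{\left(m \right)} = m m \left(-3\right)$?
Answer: $\frac{100}{3663} \approx 0.0273$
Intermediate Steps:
$o{\left(H \right)} = \frac{-1 + H}{4 + H}$
$Z{\left(m \right)} = - 3 m^{2}$ ($Z{\left(m \right)} = m^{2} \left(-3\right) = - 3 m^{2}$)
$b{\left(U,v \right)} = \frac{1}{U - 3 v^{2}}$ ($b{\left(U,v \right)} = \frac{1}{- 3 v^{2} + U} = \frac{1}{U - 3 v^{2}}$)
$- b{\left(o{\left(-8 \right)},- 2 \left(- \frac{9}{5}\right) \right)} = - \frac{1}{\frac{-1 - 8}{4 - 8} - 3 \left(- 2 \left(- \frac{9}{5}\right)\right)^{2}} = - \frac{1}{\frac{1}{-4} \left(-9\right) - 3 \left(- 2 \left(\left(-9\right) \frac{1}{5}\right)\right)^{2}} = - \frac{1}{\left(- \frac{1}{4}\right) \left(-9\right) - 3 \left(\left(-2\right) \left(- \frac{9}{5}\right)\right)^{2}} = - \frac{1}{\frac{9}{4} - 3 \left(\frac{18}{5}\right)^{2}} = - \frac{1}{\frac{9}{4} - \frac{972}{25}} = - \frac{1}{- \frac{3663}{100}} = \left(-1\right) \left(- \frac{100}{3663}\right) = \frac{100}{3663}$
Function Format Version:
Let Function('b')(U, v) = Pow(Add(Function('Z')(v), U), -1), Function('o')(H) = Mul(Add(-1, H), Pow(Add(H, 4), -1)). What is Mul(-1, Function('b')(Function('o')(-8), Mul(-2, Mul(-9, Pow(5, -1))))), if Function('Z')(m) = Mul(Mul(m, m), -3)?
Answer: Rational(100, 3663) ≈ 0.027300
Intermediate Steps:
Function('o')(H) = Mul(Pow(Add(4, H), -1), Add(-1, H)) (Function('o')(H) = Mul(Add(-1, H), Pow(Add(4, H), -1)) = Mul(Pow(Add(4, H), -1), Add(-1, H)))
Function('Z')(m) = Mul(-3, Pow(m, 2)) (Function('Z')(m) = Mul(Pow(m, 2), -3) = Mul(-3, Pow(m, 2)))
Function('b')(U, v) = Pow(Add(U, Mul(-3, Pow(v, 2))), -1) (Function('b')(U, v) = Pow(Add(Mul(-3, Pow(v, 2)), U), -1) = Pow(Add(U, Mul(-3, Pow(v, 2))), -1))
Mul(-1, Function('b')(Function('o')(-8), Mul(-2, Mul(-9, Pow(5, -1))))) = Mul(-1, Pow(Add(Mul(Pow(Add(4, -8), -1), Add(-1, -8)), Mul(-3, Pow(Mul(-2, Mul(-9, Pow(5, -1))), 2))), -1)) = Mul(-1, Pow(Add(Mul(Pow(-4, -1), -9), Mul(-3, Pow(Mul(-2, Mul(-9, Rational(1, 5))), 2))), -1)) = Mul(-1, Pow(Add(Mul(Rational(-1, 4), -9), Mul(-3, Pow(Mul(-2, Rational(-9, 5)), 2))), -1)) = Mul(-1, Pow(Add(Rational(9, 4), Mul(-3, Pow(Rational(18, 5), 2))), -1)) = Mul(-1, Pow(Add(Rational(9, 4), Mul(-3, Rational(324, 25))), -1)) = Mul(-1, Pow(Add(Rational(9, 4), Rational(-972, 25)), -1)) = Mul(-1, Pow(Rational(-3663, 100), -1)) = Mul(-1, Rational(-100, 3663)) = Rational(100, 3663)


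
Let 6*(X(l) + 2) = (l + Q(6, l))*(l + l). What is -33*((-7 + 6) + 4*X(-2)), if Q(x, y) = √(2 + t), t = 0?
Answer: 121 + 88*√2 ≈ 245.45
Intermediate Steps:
Q(x, y) = √2 (Q(x, y) = √(2 + 0) = √2)
X(l) = -2 + l*(l + √2)/3 (X(l) = -2 + ((l + √2)*(l + l))/6 = -2 + ((l + √2)*(2*l))/6 = -2 + (2*l*(l + √2))/6 = -2 + l*(l + √2)/3)
-33*((-7 + 6) + 4*X(-2)) = -33*((-7 + 6) + 4*(-2 + (⅓)*(-2)² + (⅓)*(-2)*√2)) = -33*(-1 + 4*(-2 + (⅓)*4 - 2*√2/3)) = -33*(-1 + 4*(-2 + 4/3 - 2*√2/3)) = -33*(-1 + 4*(-⅔ - 2*√2/3)) = -33*(-1 + (-8/3 - 8*√2/3)) = -33*(-11/3 - 8*√2/3) = 121 + 88*√2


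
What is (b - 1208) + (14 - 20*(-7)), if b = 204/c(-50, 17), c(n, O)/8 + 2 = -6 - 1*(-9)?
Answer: -2057/2 ≈ -1028.5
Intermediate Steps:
c(n, O) = 8 (c(n, O) = -16 + 8*(-6 - 1*(-9)) = -16 + 8*(-6 + 9) = -16 + 8*3 = -16 + 24 = 8)
b = 51/2 (b = 204/8 = 204*(⅛) = 51/2 ≈ 25.500)
(b - 1208) + (14 - 20*(-7)) = (51/2 - 1208) + (14 - 20*(-7)) = -2365/2 + (14 + 140) = -2365/2 + 154 = -2057/2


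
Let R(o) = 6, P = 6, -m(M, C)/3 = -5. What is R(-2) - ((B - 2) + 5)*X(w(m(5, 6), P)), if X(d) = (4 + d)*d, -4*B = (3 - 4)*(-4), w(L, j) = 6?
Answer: -114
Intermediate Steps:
m(M, C) = 15 (m(M, C) = -3*(-5) = 15)
B = -1 (B = -(3 - 4)*(-4)/4 = -(-1)*(-4)/4 = -¼*4 = -1)
X(d) = d*(4 + d)
R(-2) - ((B - 2) + 5)*X(w(m(5, 6), P)) = 6 - ((-1 - 2) + 5)*6*(4 + 6) = 6 - (-3 + 5)*6*10 = 6 - 2*60 = 6 - 1*120 = 6 - 120 = -114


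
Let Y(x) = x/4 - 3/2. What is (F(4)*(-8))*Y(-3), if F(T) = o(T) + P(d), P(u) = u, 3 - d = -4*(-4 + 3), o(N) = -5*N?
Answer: -378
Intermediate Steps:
d = -1 (d = 3 - (-4)*(-4 + 3) = 3 - (-4)*(-1) = 3 - 1*4 = 3 - 4 = -1)
Y(x) = -3/2 + x/4 (Y(x) = x*(¼) - 3*½ = x/4 - 3/2 = -3/2 + x/4)
F(T) = -1 - 5*T (F(T) = -5*T - 1 = -1 - 5*T)
(F(4)*(-8))*Y(-3) = ((-1 - 5*4)*(-8))*(-3/2 + (¼)*(-3)) = ((-1 - 20)*(-8))*(-3/2 - ¾) = -21*(-8)*(-9/4) = 168*(-9/4) = -378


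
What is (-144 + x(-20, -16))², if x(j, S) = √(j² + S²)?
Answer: 21392 - 1152*√41 ≈ 14016.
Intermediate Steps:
x(j, S) = √(S² + j²)
(-144 + x(-20, -16))² = (-144 + √((-16)² + (-20)²))² = (-144 + √(256 + 400))² = (-144 + √656)² = (-144 + 4*√41)²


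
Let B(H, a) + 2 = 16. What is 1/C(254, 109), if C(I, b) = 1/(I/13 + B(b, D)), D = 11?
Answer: 436/13 ≈ 33.538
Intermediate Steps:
B(H, a) = 14 (B(H, a) = -2 + 16 = 14)
C(I, b) = 1/(14 + I/13) (C(I, b) = 1/(I/13 + 14) = 1/(14 + I/13))
1/C(254, 109) = 1/(13/(182 + 254)) = 1/(13/436) = 436/13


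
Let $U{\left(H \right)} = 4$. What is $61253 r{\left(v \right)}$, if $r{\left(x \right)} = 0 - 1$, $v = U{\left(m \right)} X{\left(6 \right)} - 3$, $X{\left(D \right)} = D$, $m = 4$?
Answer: $-61253$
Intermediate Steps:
$v = 21$ ($v = 4 \cdot 6 - 3 = 24 - 3 = 21$)
$r{\left(x \right)} = -1$
$61253 r{\left(v \right)} = 61253 \left(-1\right) = -61253$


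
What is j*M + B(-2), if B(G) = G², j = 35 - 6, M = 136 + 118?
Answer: 7370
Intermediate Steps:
M = 254
j = 29
j*M + B(-2) = 29*254 + (-2)² = 7366 + 4 = 7370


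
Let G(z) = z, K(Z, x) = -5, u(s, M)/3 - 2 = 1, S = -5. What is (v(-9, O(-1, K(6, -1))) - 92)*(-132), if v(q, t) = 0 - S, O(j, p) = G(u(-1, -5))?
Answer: 11484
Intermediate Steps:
u(s, M) = 9 (u(s, M) = 6 + 3*1 = 6 + 3 = 9)
O(j, p) = 9
v(q, t) = 5 (v(q, t) = 0 - 1*(-5) = 0 + 5 = 5)
(v(-9, O(-1, K(6, -1))) - 92)*(-132) = (5 - 92)*(-132) = -87*(-132) = 11484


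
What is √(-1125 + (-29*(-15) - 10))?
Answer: 10*I*√7 ≈ 26.458*I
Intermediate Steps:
√(-1125 + (-29*(-15) - 10)) = √(-1125 + (435 - 10)) = √(-1125 + 425) = √(-700) = 10*I*√7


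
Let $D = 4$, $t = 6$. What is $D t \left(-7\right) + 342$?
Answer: $174$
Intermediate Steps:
$D t \left(-7\right) + 342 = 4 \cdot 6 \left(-7\right) + 342 = 24 \left(-7\right) + 342 = -168 + 342 = 174$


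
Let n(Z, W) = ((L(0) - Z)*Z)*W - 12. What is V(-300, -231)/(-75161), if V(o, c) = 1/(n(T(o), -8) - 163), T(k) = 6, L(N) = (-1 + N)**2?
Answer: -1/4885465 ≈ -2.0469e-7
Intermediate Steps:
n(Z, W) = -12 + W*Z*(1 - Z) (n(Z, W) = (((-1 + 0)**2 - Z)*Z)*W - 12 = (((-1)**2 - Z)*Z)*W - 12 = ((1 - Z)*Z)*W - 12 = (Z*(1 - Z))*W - 12 = W*Z*(1 - Z) - 12 = -12 + W*Z*(1 - Z))
V(o, c) = 1/65 (V(o, c) = 1/((-12 - 8*6 - 1*(-8)*6**2) - 163) = 1/((-12 - 48 - 1*(-8)*36) - 163) = 1/((-12 - 48 + 288) - 163) = 1/(228 - 163) = 1/65)
V(-300, -231)/(-75161) = (1/65)/(-75161) = (1/65)*(-1/75161) = -1/4885465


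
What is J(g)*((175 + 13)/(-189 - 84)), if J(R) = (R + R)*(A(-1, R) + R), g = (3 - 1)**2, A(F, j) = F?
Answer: -1504/91 ≈ -16.527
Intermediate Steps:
g = 4 (g = 2**2 = 4)
J(R) = 2*R*(-1 + R) (J(R) = (R + R)*(-1 + R) = (2*R)*(-1 + R) = 2*R*(-1 + R))
J(g)*((175 + 13)/(-189 - 84)) = (2*4*(-1 + 4))*((175 + 13)/(-189 - 84)) = (2*4*3)*(188/(-273)) = 24*(188*(-1/273)) = 24*(-188/273) = -1504/91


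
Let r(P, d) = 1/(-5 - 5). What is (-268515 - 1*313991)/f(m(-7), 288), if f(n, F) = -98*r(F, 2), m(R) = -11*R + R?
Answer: -2912530/49 ≈ -59439.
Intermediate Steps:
r(P, d) = -⅒ (r(P, d) = 1/(-10) = -⅒)
m(R) = -10*R
f(n, F) = 49/5 (f(n, F) = -98*(-⅒) = 49/5)
(-268515 - 1*313991)/f(m(-7), 288) = (-268515 - 1*313991)/(49/5) = (-268515 - 313991)*(5/49) = -582506*5/49 = -2912530/49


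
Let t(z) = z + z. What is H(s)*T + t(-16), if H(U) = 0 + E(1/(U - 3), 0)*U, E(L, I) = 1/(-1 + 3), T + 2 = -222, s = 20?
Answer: -2272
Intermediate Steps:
T = -224 (T = -2 - 222 = -224)
E(L, I) = ½ (E(L, I) = 1/2 = ½)
t(z) = 2*z
H(U) = U/2 (H(U) = 0 + U/2 = U/2)
H(s)*T + t(-16) = ((½)*20)*(-224) + 2*(-16) = 10*(-224) - 32 = -2240 - 32 = -2272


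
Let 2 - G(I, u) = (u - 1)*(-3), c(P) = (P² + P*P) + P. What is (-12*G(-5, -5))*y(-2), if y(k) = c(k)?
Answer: 1152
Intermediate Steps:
c(P) = P + 2*P² (c(P) = (P² + P²) + P = 2*P² + P = P + 2*P²)
G(I, u) = -1 + 3*u (G(I, u) = 2 - (u - 1)*(-3) = 2 - (-1 + u)*(-3) = 2 - (3 - 3*u) = 2 + (-3 + 3*u) = -1 + 3*u)
y(k) = k*(1 + 2*k)
(-12*G(-5, -5))*y(-2) = (-12*(-1 + 3*(-5)))*(-2*(1 + 2*(-2))) = (-12*(-1 - 15))*(-2*(1 - 4)) = (-12*(-16))*(-2*(-3)) = 192*6 = 1152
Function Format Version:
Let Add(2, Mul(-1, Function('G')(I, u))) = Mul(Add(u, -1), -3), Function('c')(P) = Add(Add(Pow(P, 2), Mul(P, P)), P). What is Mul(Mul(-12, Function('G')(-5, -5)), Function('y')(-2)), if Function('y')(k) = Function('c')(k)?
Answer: 1152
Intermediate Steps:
Function('c')(P) = Add(P, Mul(2, Pow(P, 2))) (Function('c')(P) = Add(Add(Pow(P, 2), Pow(P, 2)), P) = Add(Mul(2, Pow(P, 2)), P) = Add(P, Mul(2, Pow(P, 2))))
Function('G')(I, u) = Add(-1, Mul(3, u)) (Function('G')(I, u) = Add(2, Mul(-1, Mul(Add(u, -1), -3))) = Add(2, Mul(-1, Mul(Add(-1, u), -3))) = Add(2, Mul(-1, Add(3, Mul(-3, u)))) = Add(2, Add(-3, Mul(3, u))) = Add(-1, Mul(3, u)))
Function('y')(k) = Mul(k, Add(1, Mul(2, k)))
Mul(Mul(-12, Function('G')(-5, -5)), Function('y')(-2)) = Mul(Mul(-12, Add(-1, Mul(3, -5))), Mul(-2, Add(1, Mul(2, -2)))) = Mul(Mul(-12, Add(-1, -15)), Mul(-2, Add(1, -4))) = Mul(Mul(-12, -16), Mul(-2, -3)) = Mul(192, 6) = 1152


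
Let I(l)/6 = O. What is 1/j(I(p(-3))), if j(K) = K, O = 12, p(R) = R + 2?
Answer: 1/72 ≈ 0.013889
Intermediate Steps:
p(R) = 2 + R
I(l) = 72 (I(l) = 6*12 = 72)
1/j(I(p(-3))) = 1/72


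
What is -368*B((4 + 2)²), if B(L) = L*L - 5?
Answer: -475088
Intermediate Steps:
B(L) = -5 + L² (B(L) = L² - 5 = -5 + L²)
-368*B((4 + 2)²) = -368*(-5 + ((4 + 2)²)²) = -368*(-5 + (6²)²) = -368*(-5 + 36²) = -368*(-5 + 1296) = -368*1291 = -475088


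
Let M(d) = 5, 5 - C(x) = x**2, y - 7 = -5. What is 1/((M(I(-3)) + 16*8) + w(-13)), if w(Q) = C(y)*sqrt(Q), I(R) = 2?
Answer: 133/17702 - I*sqrt(13)/17702 ≈ 0.0075133 - 0.00020368*I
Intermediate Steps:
y = 2 (y = 7 - 5 = 2)
C(x) = 5 - x**2
w(Q) = sqrt(Q) (w(Q) = (5 - 1*2**2)*sqrt(Q) = (5 - 1*4)*sqrt(Q) = (5 - 4)*sqrt(Q) = 1*sqrt(Q) = sqrt(Q))
1/((M(I(-3)) + 16*8) + w(-13)) = 1/((5 + 16*8) + sqrt(-13)) = 1/((5 + 128) + I*sqrt(13)) = 1/(133 + I*sqrt(13))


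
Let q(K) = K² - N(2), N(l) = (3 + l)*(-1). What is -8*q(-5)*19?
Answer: -4560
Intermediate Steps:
N(l) = -3 - l
q(K) = 5 + K² (q(K) = K² - (-3 - 1*2) = K² - (-3 - 2) = K² - 1*(-5) = K² + 5 = 5 + K²)
-8*q(-5)*19 = -8*(5 + (-5)²)*19 = -8*(5 + 25)*19 = -8*30*19 = -240*19 = -4560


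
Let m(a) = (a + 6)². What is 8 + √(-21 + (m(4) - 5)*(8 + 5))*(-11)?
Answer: 8 - 11*√1214 ≈ -375.27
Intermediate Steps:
m(a) = (6 + a)²
8 + √(-21 + (m(4) - 5)*(8 + 5))*(-11) = 8 + √(-21 + ((6 + 4)² - 5)*(8 + 5))*(-11) = 8 + √(-21 + (10² - 5)*13)*(-11) = 8 + √(-21 + (100 - 5)*13)*(-11) = 8 + √(-21 + 95*13)*(-11) = 8 + √(-21 + 1235)*(-11) = 8 + √1214*(-11) = 8 - 11*√1214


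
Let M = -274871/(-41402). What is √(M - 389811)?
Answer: I*√668173635611702/41402 ≈ 624.34*I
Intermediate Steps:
M = 274871/41402 (M = -274871*(-1/41402) = 274871/41402 ≈ 6.6391)
√(M - 389811) = √(274871/41402 - 389811) = √(-16138680151/41402) = I*√668173635611702/41402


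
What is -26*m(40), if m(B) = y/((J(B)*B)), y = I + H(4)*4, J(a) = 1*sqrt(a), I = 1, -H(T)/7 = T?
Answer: 1443*sqrt(10)/400 ≈ 11.408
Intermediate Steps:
H(T) = -7*T
J(a) = sqrt(a)
y = -111 (y = 1 - 7*4*4 = 1 - 28*4 = 1 - 112 = -111)
m(B) = -111/B**(3/2)
-26*m(40) = -(-2886)/40**(3/2) = -(-2886)*sqrt(10)/800 = -(-1443)*sqrt(10)/400 = 1443*sqrt(10)/400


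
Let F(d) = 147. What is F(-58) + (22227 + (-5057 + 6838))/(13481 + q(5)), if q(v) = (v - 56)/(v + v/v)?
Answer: 4008931/26945 ≈ 148.78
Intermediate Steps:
q(v) = (-56 + v)/(1 + v) (q(v) = (-56 + v)/(v + 1) = (-56 + v)/(1 + v))
F(-58) + (22227 + (-5057 + 6838))/(13481 + q(5)) = 147 + (22227 + (-5057 + 6838))/(13481 + (-56 + 5)/(1 + 5)) = 147 + (22227 + 1781)/(13481 - 51/6) = 147 + 24008/(13481 + (⅙)*(-51)) = 147 + 24008/(13481 - 17/2) = 147 + 24008/(26945/2) = 147 + 24008*(2/26945) = 147 + 48016/26945 = 4008931/26945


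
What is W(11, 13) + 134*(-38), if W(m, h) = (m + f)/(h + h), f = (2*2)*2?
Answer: -132373/26 ≈ -5091.3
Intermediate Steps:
f = 8 (f = 4*2 = 8)
W(m, h) = (8 + m)/(2*h) (W(m, h) = (m + 8)/(h + h) = (8 + m)/((2*h)) = (8 + m)*(1/(2*h)) = (8 + m)/(2*h))
W(11, 13) + 134*(-38) = (½)*(8 + 11)/13 + 134*(-38) = (½)*(1/13)*19 - 5092 = 19/26 - 5092 = -132373/26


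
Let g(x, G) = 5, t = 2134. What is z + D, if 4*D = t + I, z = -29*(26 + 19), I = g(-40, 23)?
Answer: -3081/4 ≈ -770.25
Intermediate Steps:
I = 5
z = -1305 (z = -29*45 = -1305)
D = 2139/4 (D = (2134 + 5)/4 = (¼)*2139 = 2139/4 ≈ 534.75)
z + D = -1305 + 2139/4 = -3081/4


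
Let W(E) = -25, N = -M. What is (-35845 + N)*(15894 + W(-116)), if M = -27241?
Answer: -136536876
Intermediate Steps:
N = 27241 (N = -1*(-27241) = 27241)
(-35845 + N)*(15894 + W(-116)) = (-35845 + 27241)*(15894 - 25) = -8604*15869 = -136536876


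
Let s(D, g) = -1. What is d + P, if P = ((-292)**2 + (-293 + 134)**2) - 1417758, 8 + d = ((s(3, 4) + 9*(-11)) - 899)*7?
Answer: -1314214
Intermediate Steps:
d = -7001 (d = -8 + ((-1 + 9*(-11)) - 899)*7 = -8 + ((-1 - 99) - 899)*7 = -8 + (-100 - 899)*7 = -8 - 999*7 = -8 - 6993 = -7001)
P = -1307213 (P = (85264 + (-159)**2) - 1417758 = (85264 + 25281) - 1417758 = 110545 - 1417758 = -1307213)
d + P = -7001 - 1307213 = -1314214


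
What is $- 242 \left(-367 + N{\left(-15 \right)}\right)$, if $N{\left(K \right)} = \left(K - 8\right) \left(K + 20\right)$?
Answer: $116644$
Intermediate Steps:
$N{\left(K \right)} = \left(-8 + K\right) \left(20 + K\right)$
$- 242 \left(-367 + N{\left(-15 \right)}\right) = - 242 \left(-367 + \left(-160 + \left(-15\right)^{2} + 12 \left(-15\right)\right)\right) = - 242 \left(-367 - 115\right) = \left(-242\right) \left(-482\right) = 116644$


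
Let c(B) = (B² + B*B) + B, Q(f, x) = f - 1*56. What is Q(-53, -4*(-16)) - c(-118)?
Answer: -27839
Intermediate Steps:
Q(f, x) = -56 + f (Q(f, x) = f - 56 = -56 + f)
c(B) = B + 2*B² (c(B) = (B² + B²) + B = 2*B² + B = B + 2*B²)
Q(-53, -4*(-16)) - c(-118) = (-56 - 53) - (-118)*(1 + 2*(-118)) = -109 - (-118)*(1 - 236) = -109 - (-118)*(-235) = -109 - 1*27730 = -109 - 27730 = -27839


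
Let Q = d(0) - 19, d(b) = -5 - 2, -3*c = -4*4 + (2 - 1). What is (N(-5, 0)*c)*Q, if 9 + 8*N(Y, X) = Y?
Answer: 455/2 ≈ 227.50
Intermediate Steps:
N(Y, X) = -9/8 + Y/8
c = 5 (c = -(-4*4 + (2 - 1))/3 = -(-16 + 1)/3 = -⅓*(-15) = 5)
d(b) = -7
Q = -26 (Q = -7 - 19 = -26)
(N(-5, 0)*c)*Q = ((-9/8 + (⅛)*(-5))*5)*(-26) = ((-9/8 - 5/8)*5)*(-26) = -7/4*5*(-26) = -35/4*(-26) = 455/2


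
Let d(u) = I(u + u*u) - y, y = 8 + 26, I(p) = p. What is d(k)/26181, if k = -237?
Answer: 55898/26181 ≈ 2.1351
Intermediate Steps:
y = 34
d(u) = -34 + u + u**2 (d(u) = (u + u*u) - 1*34 = (u + u**2) - 34 = -34 + u + u**2)
d(k)/26181 = (-34 - 237*(1 - 237))/26181 = (-34 - 237*(-236))*(1/26181) = (-34 + 55932)*(1/26181) = 55898*(1/26181) = 55898/26181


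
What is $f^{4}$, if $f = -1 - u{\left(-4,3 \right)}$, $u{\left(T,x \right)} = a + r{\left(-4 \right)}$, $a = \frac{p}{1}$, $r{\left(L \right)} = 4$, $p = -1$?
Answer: $256$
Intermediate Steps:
$a = -1$ ($a = - 1^{-1} = \left(-1\right) 1 = -1$)
$u{\left(T,x \right)} = 3$ ($u{\left(T,x \right)} = -1 + 4 = 3$)
$f = -4$ ($f = -1 - 3 = -4$)
$f^{4} = \left(-4\right)^{4} = 256$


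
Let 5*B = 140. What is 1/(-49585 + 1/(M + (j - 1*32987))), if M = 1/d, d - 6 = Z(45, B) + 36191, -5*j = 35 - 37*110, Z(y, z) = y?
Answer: -1166267559/57829376949257 ≈ -2.0167e-5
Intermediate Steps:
B = 28 (B = (⅕)*140 = 28)
j = 807 (j = -(35 - 37*110)/5 = -(35 - 4070)/5 = -⅕*(-4035) = 807)
d = 36242 (d = 6 + (45 + 36191) = 6 + 36236 = 36242)
M = 1/36242 ≈ 2.7592e-5
1/(-49585 + 1/(M + (j - 1*32987))) = 1/(-49585 + 1/(1/36242 + (807 - 1*32987))) = 1/(-49585 + 1/(1/36242 + (807 - 32987))) = 1/(-49585 + 1/(1/36242 - 32180)) = 1/(-49585 + 1/(-1166267559/36242)) = 1/(-49585 - 36242/1166267559) = 1/(-57829376949257/1166267559) = -1166267559/57829376949257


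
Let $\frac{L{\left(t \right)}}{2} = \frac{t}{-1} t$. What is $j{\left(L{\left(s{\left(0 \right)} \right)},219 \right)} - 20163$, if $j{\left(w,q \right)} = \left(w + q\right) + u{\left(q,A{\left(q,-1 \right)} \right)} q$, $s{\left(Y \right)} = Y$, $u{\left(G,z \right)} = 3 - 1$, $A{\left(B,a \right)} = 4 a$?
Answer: $-19506$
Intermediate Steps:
$u{\left(G,z \right)} = 2$ ($u{\left(G,z \right)} = 3 - 1 = 2$)
$L{\left(t \right)} = - 2 t^{2}$ ($L{\left(t \right)} = 2 \frac{t}{-1} t = 2 t \left(-1\right) t = 2 - t t = 2 \left(- t^{2}\right) = - 2 t^{2}$)
$j{\left(w,q \right)} = w + 3 q$ ($j{\left(w,q \right)} = \left(w + q\right) + 2 q = \left(q + w\right) + 2 q = w + 3 q$)
$j{\left(L{\left(s{\left(0 \right)} \right)},219 \right)} - 20163 = \left(- 2 \cdot 0^{2} + 3 \cdot 219\right) - 20163 = \left(\left(-2\right) 0 + 657\right) - 20163 = \left(0 + 657\right) - 20163 = 657 - 20163 = -19506$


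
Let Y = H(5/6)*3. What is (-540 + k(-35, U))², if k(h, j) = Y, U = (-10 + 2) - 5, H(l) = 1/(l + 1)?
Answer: 35070084/121 ≈ 2.8984e+5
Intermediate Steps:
H(l) = 1/(1 + l)
U = -13 (U = -8 - 5 = -13)
Y = 18/11 (Y = 3/(1 + 5/6) = 3/(1 + 5*(⅙)) = 3/(1 + ⅚) = 3/(11/6) = (6/11)*3 = 18/11 ≈ 1.6364)
k(h, j) = 18/11
(-540 + k(-35, U))² = (-540 + 18/11)² = (-5922/11)² = 35070084/121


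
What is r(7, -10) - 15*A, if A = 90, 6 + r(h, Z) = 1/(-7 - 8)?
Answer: -20341/15 ≈ -1356.1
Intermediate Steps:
r(h, Z) = -91/15 (r(h, Z) = -6 + 1/(-7 - 8) = -6 + 1/(-15) = -6 - 1/15 = -91/15)
r(7, -10) - 15*A = -91/15 - 15*90 = -91/15 - 1350 = -20341/15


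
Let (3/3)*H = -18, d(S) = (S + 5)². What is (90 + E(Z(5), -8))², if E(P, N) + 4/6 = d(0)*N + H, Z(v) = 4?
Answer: 148996/9 ≈ 16555.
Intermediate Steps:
d(S) = (5 + S)²
H = -18
E(P, N) = -56/3 + 25*N (E(P, N) = -⅔ + ((5 + 0)²*N - 18) = -⅔ + (5²*N - 18) = -⅔ + (25*N - 18) = -⅔ + (-18 + 25*N) = -56/3 + 25*N)
(90 + E(Z(5), -8))² = (90 + (-56/3 + 25*(-8)))² = (90 + (-56/3 - 200))² = (90 - 656/3)² = (-386/3)² = 148996/9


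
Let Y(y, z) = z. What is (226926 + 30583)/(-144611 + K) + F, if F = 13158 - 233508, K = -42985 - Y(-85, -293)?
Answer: -41272473559/187303 ≈ -2.2035e+5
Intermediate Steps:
K = -42692 (K = -42985 - 1*(-293) = -42985 + 293 = -42692)
F = -220350
(226926 + 30583)/(-144611 + K) + F = (226926 + 30583)/(-144611 - 42692) - 220350 = 257509/(-187303) - 220350 = 257509*(-1/187303) - 220350 = -257509/187303 - 220350 = -41272473559/187303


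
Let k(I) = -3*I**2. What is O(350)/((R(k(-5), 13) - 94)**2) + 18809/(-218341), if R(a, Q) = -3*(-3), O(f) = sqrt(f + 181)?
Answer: -18809/218341 + 3*sqrt(59)/7225 ≈ -0.082956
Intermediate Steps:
O(f) = sqrt(181 + f)
R(a, Q) = 9
O(350)/((R(k(-5), 13) - 94)**2) + 18809/(-218341) = sqrt(181 + 350)/((9 - 94)**2) + 18809/(-218341) = sqrt(531)/((-85)**2) + 18809*(-1/218341) = (3*sqrt(59))/7225 - 18809/218341 = (3*sqrt(59))*(1/7225) - 18809/218341 = 3*sqrt(59)/7225 - 18809/218341 = -18809/218341 + 3*sqrt(59)/7225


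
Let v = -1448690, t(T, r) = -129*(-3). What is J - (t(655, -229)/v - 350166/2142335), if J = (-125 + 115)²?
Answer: 62173208036237/620715858230 ≈ 100.16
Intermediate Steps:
t(T, r) = 387
J = 100 (J = (-10)² = 100)
J - (t(655, -229)/v - 350166/2142335) = 100 - (387/(-1448690) - 350166/2142335) = 100 - (387*(-1/1448690) - 350166*1/2142335) = 100 - (-387/1448690 - 350166/2142335) = 100 - 1*(-101622213237/620715858230) = 100 + 101622213237/620715858230 = 62173208036237/620715858230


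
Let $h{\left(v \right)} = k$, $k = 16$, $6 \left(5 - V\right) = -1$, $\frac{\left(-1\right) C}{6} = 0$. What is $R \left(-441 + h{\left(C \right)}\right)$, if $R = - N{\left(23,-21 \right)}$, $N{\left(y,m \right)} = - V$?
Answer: $- \frac{13175}{6} \approx -2195.8$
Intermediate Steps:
$C = 0$ ($C = \left(-6\right) 0 = 0$)
$V = \frac{31}{6}$ ($V = 5 - - \frac{1}{6} = 5 + \frac{1}{6} = \frac{31}{6} \approx 5.1667$)
$N{\left(y,m \right)} = - \frac{31}{6}$ ($N{\left(y,m \right)} = \left(-1\right) \frac{31}{6} = - \frac{31}{6}$)
$h{\left(v \right)} = 16$
$R = \frac{31}{6}$ ($R = \left(-1\right) \left(- \frac{31}{6}\right) = \frac{31}{6} \approx 5.1667$)
$R \left(-441 + h{\left(C \right)}\right) = \frac{31 \left(-441 + 16\right)}{6} = \frac{31}{6} \left(-425\right) = - \frac{13175}{6}$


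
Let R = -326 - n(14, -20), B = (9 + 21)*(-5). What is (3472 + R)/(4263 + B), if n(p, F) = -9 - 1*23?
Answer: 3178/4113 ≈ 0.77267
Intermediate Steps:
n(p, F) = -32 (n(p, F) = -9 - 23 = -32)
B = -150 (B = 30*(-5) = -150)
R = -294 (R = -326 - 1*(-32) = -326 + 32 = -294)
(3472 + R)/(4263 + B) = (3472 - 294)/(4263 - 150) = 3178/4113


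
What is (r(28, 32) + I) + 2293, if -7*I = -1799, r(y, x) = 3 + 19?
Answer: 2572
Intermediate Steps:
r(y, x) = 22
I = 257 (I = -⅐*(-1799) = 257)
(r(28, 32) + I) + 2293 = (22 + 257) + 2293 = 279 + 2293 = 2572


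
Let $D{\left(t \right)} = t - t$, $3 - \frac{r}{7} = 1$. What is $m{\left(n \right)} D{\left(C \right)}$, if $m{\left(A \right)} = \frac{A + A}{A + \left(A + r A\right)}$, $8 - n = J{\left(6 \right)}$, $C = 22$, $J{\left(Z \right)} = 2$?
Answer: $0$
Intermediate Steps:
$r = 14$ ($r = 21 - 7 = 14$)
$n = 6$ ($n = 8 - 2 = 6$)
$D{\left(t \right)} = 0$
$m{\left(A \right)} = \frac{1}{8}$ ($m{\left(A \right)} = \frac{A + A}{A + \left(A + 14 A\right)} = \frac{2 A}{A + 15 A} = \frac{2 A}{16 A} = 2 A \frac{1}{16 A} = \frac{1}{8}$)
$m{\left(n \right)} D{\left(C \right)} = \frac{1}{8} \cdot 0 = 0$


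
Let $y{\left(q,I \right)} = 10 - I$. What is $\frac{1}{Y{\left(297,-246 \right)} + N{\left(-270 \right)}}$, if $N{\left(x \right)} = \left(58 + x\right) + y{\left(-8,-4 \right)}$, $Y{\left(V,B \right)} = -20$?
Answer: $- \frac{1}{218} \approx -0.0045872$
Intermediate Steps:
$N{\left(x \right)} = 72 + x$ ($N{\left(x \right)} = \left(58 + x\right) + \left(10 - -4\right) = \left(58 + x\right) + \left(10 + 4\right) = \left(58 + x\right) + 14 = 72 + x$)
$\frac{1}{Y{\left(297,-246 \right)} + N{\left(-270 \right)}} = \frac{1}{-20 + \left(72 - 270\right)} = \frac{1}{-20 - 198} = \frac{1}{-218} = - \frac{1}{218}$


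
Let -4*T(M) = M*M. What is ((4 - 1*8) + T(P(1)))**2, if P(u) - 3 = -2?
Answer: 289/16 ≈ 18.063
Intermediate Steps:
P(u) = 1 (P(u) = 3 - 2 = 1)
T(M) = -M**2/4 (T(M) = -M*M/4 = -M**2/4)
((4 - 1*8) + T(P(1)))**2 = ((4 - 1*8) - 1/4*1**2)**2 = ((4 - 8) - 1/4*1)**2 = (-4 - 1/4)**2 = (-17/4)**2 = 289/16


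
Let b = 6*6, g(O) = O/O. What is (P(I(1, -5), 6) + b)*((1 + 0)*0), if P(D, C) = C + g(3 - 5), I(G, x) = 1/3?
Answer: 0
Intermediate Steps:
g(O) = 1
I(G, x) = ⅓
b = 36
P(D, C) = 1 + C (P(D, C) = C + 1 = 1 + C)
(P(I(1, -5), 6) + b)*((1 + 0)*0) = ((1 + 6) + 36)*((1 + 0)*0) = (7 + 36)*(1*0) = 43*0 = 0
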